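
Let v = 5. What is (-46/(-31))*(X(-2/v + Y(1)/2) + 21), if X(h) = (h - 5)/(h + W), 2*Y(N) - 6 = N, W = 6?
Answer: 138644/4557 ≈ 30.424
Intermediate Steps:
Y(N) = 3 + N/2
X(h) = (-5 + h)/(6 + h) (X(h) = (h - 5)/(h + 6) = (-5 + h)/(6 + h))
(-46/(-31))*(X(-2/v + Y(1)/2) + 21) = (-46/(-31))*((-5 + (-2/5 + (3 + (½)*1)/2))/(6 + (-2/5 + (3 + (½)*1)/2)) + 21) = (-46*(-1/31))*((-5 + (-2*⅕ + (3 + ½)*(½)))/(6 + (-2*⅕ + (3 + ½)*(½))) + 21) = 46*((-5 + (-⅖ + (7/2)*(½)))/(6 + (-⅖ + (7/2)*(½))) + 21)/31 = 46*((-5 + (-⅖ + 7/4))/(6 + (-⅖ + 7/4)) + 21)/31 = 46*((-5 + 27/20)/(6 + 27/20) + 21)/31 = 46*(-73/20/(147/20) + 21)/31 = 46*((20/147)*(-73/20) + 21)/31 = 46*(-73/147 + 21)/31 = (46/31)*(3014/147) = 138644/4557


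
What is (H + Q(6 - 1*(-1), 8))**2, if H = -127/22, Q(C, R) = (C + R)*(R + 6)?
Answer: 20187049/484 ≈ 41709.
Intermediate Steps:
Q(C, R) = (6 + R)*(C + R) (Q(C, R) = (C + R)*(6 + R) = (6 + R)*(C + R))
H = -127/22 (H = -127*1/22 = -127/22 ≈ -5.7727)
(H + Q(6 - 1*(-1), 8))**2 = (-127/22 + (8**2 + 6*(6 - 1*(-1)) + 6*8 + (6 - 1*(-1))*8))**2 = (-127/22 + (64 + 6*(6 + 1) + 48 + (6 + 1)*8))**2 = (-127/22 + (64 + 6*7 + 48 + 7*8))**2 = (-127/22 + (64 + 42 + 48 + 56))**2 = (-127/22 + 210)**2 = (4493/22)**2 = 20187049/484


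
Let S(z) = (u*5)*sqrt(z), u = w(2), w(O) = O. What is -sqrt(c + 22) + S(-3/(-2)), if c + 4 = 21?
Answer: -sqrt(39) + 5*sqrt(6) ≈ 6.0024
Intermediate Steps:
c = 17 (c = -4 + 21 = 17)
u = 2
S(z) = 10*sqrt(z) (S(z) = (2*5)*sqrt(z) = 10*sqrt(z))
-sqrt(c + 22) + S(-3/(-2)) = -sqrt(17 + 22) + 10*sqrt(-3/(-2)) = -sqrt(39) + 10*sqrt(-3*(-1/2)) = -sqrt(39) + 10*sqrt(3/2) = -sqrt(39) + 10*(sqrt(6)/2) = -sqrt(39) + 5*sqrt(6)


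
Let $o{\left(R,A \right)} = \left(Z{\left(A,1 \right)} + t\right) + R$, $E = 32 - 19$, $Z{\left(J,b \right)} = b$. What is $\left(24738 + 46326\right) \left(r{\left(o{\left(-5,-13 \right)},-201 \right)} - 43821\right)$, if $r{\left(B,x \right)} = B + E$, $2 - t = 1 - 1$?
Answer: $-3113313840$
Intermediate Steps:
$E = 13$ ($E = 32 - 19 = 13$)
$t = 2$ ($t = 2 - \left(1 - 1\right) = 2 - 0 = 2 + 0 = 2$)
$o{\left(R,A \right)} = 3 + R$ ($o{\left(R,A \right)} = \left(1 + 2\right) + R = 3 + R$)
$r{\left(B,x \right)} = 13 + B$ ($r{\left(B,x \right)} = B + 13 = 13 + B$)
$\left(24738 + 46326\right) \left(r{\left(o{\left(-5,-13 \right)},-201 \right)} - 43821\right) = \left(24738 + 46326\right) \left(\left(13 + \left(3 - 5\right)\right) - 43821\right) = 71064 \left(\left(13 - 2\right) - 43821\right) = 71064 \left(11 - 43821\right) = 71064 \left(-43810\right) = -3113313840$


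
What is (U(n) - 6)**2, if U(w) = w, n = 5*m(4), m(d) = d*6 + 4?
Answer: 17956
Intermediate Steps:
m(d) = 4 + 6*d (m(d) = 6*d + 4 = 4 + 6*d)
n = 140 (n = 5*(4 + 6*4) = 5*(4 + 24) = 5*28 = 140)
(U(n) - 6)**2 = (140 - 6)**2 = 134**2 = 17956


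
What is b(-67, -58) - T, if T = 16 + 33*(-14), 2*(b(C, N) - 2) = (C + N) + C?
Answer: 352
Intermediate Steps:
b(C, N) = 2 + C + N/2 (b(C, N) = 2 + ((C + N) + C)/2 = 2 + (N + 2*C)/2 = 2 + (C + N/2) = 2 + C + N/2)
T = -446 (T = 16 - 462 = -446)
b(-67, -58) - T = (2 - 67 + (½)*(-58)) - 1*(-446) = (2 - 67 - 29) + 446 = -94 + 446 = 352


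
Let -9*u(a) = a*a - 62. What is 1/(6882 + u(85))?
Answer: 9/54775 ≈ 0.00016431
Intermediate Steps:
u(a) = 62/9 - a²/9 (u(a) = -(a*a - 62)/9 = -(a² - 62)/9 = -(-62 + a²)/9 = 62/9 - a²/9)
1/(6882 + u(85)) = 1/(6882 + (62/9 - ⅑*85²)) = 1/(6882 + (62/9 - ⅑*7225)) = 1/(6882 + (62/9 - 7225/9)) = 1/(6882 - 7163/9) = 1/(54775/9) = 9/54775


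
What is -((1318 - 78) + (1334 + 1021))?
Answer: -3595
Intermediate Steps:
-((1318 - 78) + (1334 + 1021)) = -(1240 + 2355) = -1*3595 = -3595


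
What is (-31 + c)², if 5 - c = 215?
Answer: 58081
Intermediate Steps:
c = -210 (c = 5 - 1*215 = 5 - 215 = -210)
(-31 + c)² = (-31 - 210)² = (-241)² = 58081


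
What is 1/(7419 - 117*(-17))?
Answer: 1/9408 ≈ 0.00010629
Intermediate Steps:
1/(7419 - 117*(-17)) = 1/(7419 + 1989) = 1/9408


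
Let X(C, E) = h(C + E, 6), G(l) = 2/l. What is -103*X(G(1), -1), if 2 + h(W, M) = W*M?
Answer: -412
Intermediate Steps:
h(W, M) = -2 + M*W (h(W, M) = -2 + W*M = -2 + M*W)
X(C, E) = -2 + 6*C + 6*E (X(C, E) = -2 + 6*(C + E) = -2 + (6*C + 6*E) = -2 + 6*C + 6*E)
-103*X(G(1), -1) = -103*(-2 + 6*(2/1) + 6*(-1)) = -103*(-2 + 6*(2*1) - 6) = -103*(-2 + 6*2 - 6) = -103*(-2 + 12 - 6) = -103*4 = -412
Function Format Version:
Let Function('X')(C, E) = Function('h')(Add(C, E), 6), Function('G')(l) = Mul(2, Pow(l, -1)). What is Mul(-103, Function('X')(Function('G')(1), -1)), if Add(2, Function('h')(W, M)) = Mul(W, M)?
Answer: -412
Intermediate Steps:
Function('h')(W, M) = Add(-2, Mul(M, W)) (Function('h')(W, M) = Add(-2, Mul(W, M)) = Add(-2, Mul(M, W)))
Function('X')(C, E) = Add(-2, Mul(6, C), Mul(6, E)) (Function('X')(C, E) = Add(-2, Mul(6, Add(C, E))) = Add(-2, Add(Mul(6, C), Mul(6, E))) = Add(-2, Mul(6, C), Mul(6, E)))
Mul(-103, Function('X')(Function('G')(1), -1)) = Mul(-103, Add(-2, Mul(6, Mul(2, Pow(1, -1))), Mul(6, -1))) = Mul(-103, Add(-2, Mul(6, Mul(2, 1)), -6)) = Mul(-103, Add(-2, Mul(6, 2), -6)) = Mul(-103, Add(-2, 12, -6)) = Mul(-103, 4) = -412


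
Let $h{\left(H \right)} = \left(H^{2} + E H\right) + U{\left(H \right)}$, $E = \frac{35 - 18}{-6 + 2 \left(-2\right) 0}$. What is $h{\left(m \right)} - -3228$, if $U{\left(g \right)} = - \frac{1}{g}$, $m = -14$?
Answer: $\frac{145477}{42} \approx 3463.7$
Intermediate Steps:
$E = - \frac{17}{6}$ ($E = \frac{17}{-6 - 0} = \frac{17}{-6 + 0} = \frac{17}{-6} = 17 \left(- \frac{1}{6}\right) = - \frac{17}{6} \approx -2.8333$)
$h{\left(H \right)} = H^{2} - \frac{1}{H} - \frac{17 H}{6}$ ($h{\left(H \right)} = \left(H^{2} - \frac{17 H}{6}\right) - \frac{1}{H} = H^{2} - \frac{1}{H} - \frac{17 H}{6}$)
$h{\left(m \right)} - -3228 = \left(\left(-14\right)^{2} - \frac{1}{-14} - - \frac{119}{3}\right) - -3228 = \left(196 - - \frac{1}{14} + \frac{119}{3}\right) + 3228 = \left(196 + \frac{1}{14} + \frac{119}{3}\right) + 3228 = \frac{9901}{42} + 3228 = \frac{145477}{42}$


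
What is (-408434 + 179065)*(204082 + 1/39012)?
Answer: -1826155007302465/39012 ≈ -4.6810e+10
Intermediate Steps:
(-408434 + 179065)*(204082 + 1/39012) = -229369*(204082 + 1/39012) = -229369*7961646985/39012 = -1826155007302465/39012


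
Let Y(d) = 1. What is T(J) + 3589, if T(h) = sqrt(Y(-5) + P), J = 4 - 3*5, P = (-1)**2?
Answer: 3589 + sqrt(2) ≈ 3590.4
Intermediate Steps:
P = 1
J = -11 (J = 4 - 15 = -11)
T(h) = sqrt(2) (T(h) = sqrt(1 + 1) = sqrt(2))
T(J) + 3589 = sqrt(2) + 3589 = 3589 + sqrt(2)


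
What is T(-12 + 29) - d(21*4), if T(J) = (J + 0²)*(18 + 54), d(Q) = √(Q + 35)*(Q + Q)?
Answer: 1224 - 168*√119 ≈ -608.66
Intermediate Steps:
d(Q) = 2*Q*√(35 + Q) (d(Q) = √(35 + Q)*(2*Q) = 2*Q*√(35 + Q))
T(J) = 72*J (T(J) = (J + 0)*72 = J*72 = 72*J)
T(-12 + 29) - d(21*4) = 72*(-12 + 29) - 2*21*4*√(35 + 21*4) = 72*17 - 2*84*√(35 + 84) = 1224 - 2*84*√119 = 1224 - 168*√119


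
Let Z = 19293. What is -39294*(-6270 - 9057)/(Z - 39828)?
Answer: -5425758/185 ≈ -29328.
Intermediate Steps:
-39294*(-6270 - 9057)/(Z - 39828) = -39294*(-6270 - 9057)/(19293 - 39828) = -39294/((-20535/(-15327))) = -39294/((-20535*(-1/15327))) = -39294/6845/5109 = -39294*5109/6845 = -5425758/185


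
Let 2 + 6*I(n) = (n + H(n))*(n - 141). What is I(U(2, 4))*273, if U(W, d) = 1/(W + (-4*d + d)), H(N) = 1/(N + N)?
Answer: 6530251/200 ≈ 32651.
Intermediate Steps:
H(N) = 1/(2*N)
U(W, d) = 1/(W - 3*d)
I(n) = -⅓ + (-141 + n)*(n + 1/(2*n))/6 (I(n) = -⅓ + ((n + 1/(2*n))*(n - 141))/6 = -⅓ + ((n + 1/(2*n))*(-141 + n))/6 = -⅓ + ((-141 + n)*(n + 1/(2*n)))/6 = -⅓ + (-141 + n)*(n + 1/(2*n))/6)
I(U(2, 4))*273 = ((-141 + (-3 - 282/(2 - 3*4) + 2*(1/(2 - 3*4))²)/(2 - 3*4))/(12*(1/(2 - 3*4))))*273 = ((-141 + (-3 - 282/(2 - 12) + 2*(1/(2 - 12))²)/(2 - 12))/(12*(1/(2 - 12))))*273 = ((-141 + (-3 - 282/(-10) + 2*(1/(-10))²)/(-10))/(12*(1/(-10))))*273 = ((-141 - (-3 - 282*(-⅒) + 2*(-⅒)²)/10)/(12*(-⅒)))*273 = ((1/12)*(-10)*(-141 - (-3 + 141/5 + 2*(1/100))/10))*273 = ((1/12)*(-10)*(-141 - (-3 + 141/5 + 1/50)/10))*273 = ((1/12)*(-10)*(-141 - ⅒*1261/50))*273 = ((1/12)*(-10)*(-141 - 1261/500))*273 = ((1/12)*(-10)*(-71761/500))*273 = (71761/600)*273 = 6530251/200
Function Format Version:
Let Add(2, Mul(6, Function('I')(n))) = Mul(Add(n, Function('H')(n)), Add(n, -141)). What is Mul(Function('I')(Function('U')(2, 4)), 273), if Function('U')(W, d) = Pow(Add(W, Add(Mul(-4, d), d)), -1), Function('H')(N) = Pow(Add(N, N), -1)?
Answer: Rational(6530251, 200) ≈ 32651.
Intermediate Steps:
Function('H')(N) = Mul(Rational(1, 2), Pow(N, -1)) (Function('H')(N) = Pow(Mul(2, N), -1) = Mul(Rational(1, 2), Pow(N, -1)))
Function('U')(W, d) = Pow(Add(W, Mul(-3, d)), -1)
Function('I')(n) = Add(Rational(-1, 3), Mul(Rational(1, 6), Add(-141, n), Add(n, Mul(Rational(1, 2), Pow(n, -1))))) (Function('I')(n) = Add(Rational(-1, 3), Mul(Rational(1, 6), Mul(Add(n, Mul(Rational(1, 2), Pow(n, -1))), Add(n, -141)))) = Add(Rational(-1, 3), Mul(Rational(1, 6), Mul(Add(n, Mul(Rational(1, 2), Pow(n, -1))), Add(-141, n)))) = Add(Rational(-1, 3), Mul(Rational(1, 6), Mul(Add(-141, n), Add(n, Mul(Rational(1, 2), Pow(n, -1)))))) = Add(Rational(-1, 3), Mul(Rational(1, 6), Add(-141, n), Add(n, Mul(Rational(1, 2), Pow(n, -1))))))
Mul(Function('I')(Function('U')(2, 4)), 273) = Mul(Mul(Rational(1, 12), Pow(Pow(Add(2, Mul(-3, 4)), -1), -1), Add(-141, Mul(Pow(Add(2, Mul(-3, 4)), -1), Add(-3, Mul(-282, Pow(Add(2, Mul(-3, 4)), -1)), Mul(2, Pow(Pow(Add(2, Mul(-3, 4)), -1), 2)))))), 273) = Mul(Mul(Rational(1, 12), Pow(Pow(Add(2, -12), -1), -1), Add(-141, Mul(Pow(Add(2, -12), -1), Add(-3, Mul(-282, Pow(Add(2, -12), -1)), Mul(2, Pow(Pow(Add(2, -12), -1), 2)))))), 273) = Mul(Mul(Rational(1, 12), Pow(Pow(-10, -1), -1), Add(-141, Mul(Pow(-10, -1), Add(-3, Mul(-282, Pow(-10, -1)), Mul(2, Pow(Pow(-10, -1), 2)))))), 273) = Mul(Mul(Rational(1, 12), Pow(Rational(-1, 10), -1), Add(-141, Mul(Rational(-1, 10), Add(-3, Mul(-282, Rational(-1, 10)), Mul(2, Pow(Rational(-1, 10), 2)))))), 273) = Mul(Mul(Rational(1, 12), -10, Add(-141, Mul(Rational(-1, 10), Add(-3, Rational(141, 5), Mul(2, Rational(1, 100)))))), 273) = Mul(Mul(Rational(1, 12), -10, Add(-141, Mul(Rational(-1, 10), Add(-3, Rational(141, 5), Rational(1, 50))))), 273) = Mul(Mul(Rational(1, 12), -10, Add(-141, Mul(Rational(-1, 10), Rational(1261, 50)))), 273) = Mul(Mul(Rational(1, 12), -10, Add(-141, Rational(-1261, 500))), 273) = Mul(Mul(Rational(1, 12), -10, Rational(-71761, 500)), 273) = Mul(Rational(71761, 600), 273) = Rational(6530251, 200)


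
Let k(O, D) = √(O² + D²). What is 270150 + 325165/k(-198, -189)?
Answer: 270150 + 65033*√37/333 ≈ 2.7134e+5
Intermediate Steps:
k(O, D) = √(D² + O²)
270150 + 325165/k(-198, -189) = 270150 + 325165/(√((-189)² + (-198)²)) = 270150 + 325165/(√(35721 + 39204)) = 270150 + 325165/(√74925) = 270150 + 325165/((45*√37)) = 270150 + 325165*(√37/1665) = 270150 + 65033*√37/333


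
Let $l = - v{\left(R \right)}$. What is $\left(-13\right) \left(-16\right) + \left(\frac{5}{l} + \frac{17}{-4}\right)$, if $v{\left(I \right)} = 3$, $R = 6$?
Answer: $\frac{2425}{12} \approx 202.08$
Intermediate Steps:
$l = -3$ ($l = \left(-1\right) 3 = -3$)
$\left(-13\right) \left(-16\right) + \left(\frac{5}{l} + \frac{17}{-4}\right) = \left(-13\right) \left(-16\right) + \left(\frac{5}{-3} + \frac{17}{-4}\right) = 208 + \left(5 \left(- \frac{1}{3}\right) + 17 \left(- \frac{1}{4}\right)\right) = 208 - \frac{71}{12} = \frac{2425}{12}$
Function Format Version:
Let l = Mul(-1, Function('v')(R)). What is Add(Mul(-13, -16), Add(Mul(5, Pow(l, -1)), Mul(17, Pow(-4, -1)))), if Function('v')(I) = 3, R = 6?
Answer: Rational(2425, 12) ≈ 202.08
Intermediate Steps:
l = -3 (l = Mul(-1, 3) = -3)
Add(Mul(-13, -16), Add(Mul(5, Pow(l, -1)), Mul(17, Pow(-4, -1)))) = Add(Mul(-13, -16), Add(Mul(5, Pow(-3, -1)), Mul(17, Pow(-4, -1)))) = Add(208, Add(Mul(5, Rational(-1, 3)), Mul(17, Rational(-1, 4)))) = Add(208, Add(Rational(-5, 3), Rational(-17, 4))) = Add(208, Rational(-71, 12)) = Rational(2425, 12)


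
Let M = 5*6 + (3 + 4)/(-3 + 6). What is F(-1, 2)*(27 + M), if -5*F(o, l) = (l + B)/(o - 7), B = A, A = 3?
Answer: 89/12 ≈ 7.4167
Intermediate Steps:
B = 3
F(o, l) = -(3 + l)/(5*(-7 + o)) (F(o, l) = -(l + 3)/(5*(o - 7)) = -(3 + l)/(5*(-7 + o)))
M = 97/3 (M = 30 + 7/3 = 97/3 ≈ 32.333)
F(-1, 2)*(27 + M) = ((-3 - 1*2)/(5*(-7 - 1)))*(27 + 97/3) = ((⅕)*(-3 - 2)/(-8))*(178/3) = ((⅕)*(-⅛)*(-5))*(178/3) = (⅛)*(178/3) = 89/12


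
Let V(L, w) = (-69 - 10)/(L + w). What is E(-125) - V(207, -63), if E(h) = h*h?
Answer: 2250079/144 ≈ 15626.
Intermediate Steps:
E(h) = h²
V(L, w) = -79/(L + w)
E(-125) - V(207, -63) = (-125)² - (-79)/(207 - 63) = 15625 - (-79)/144 = 15625 - 1*(-79/144) = 15625 + 79/144 = 2250079/144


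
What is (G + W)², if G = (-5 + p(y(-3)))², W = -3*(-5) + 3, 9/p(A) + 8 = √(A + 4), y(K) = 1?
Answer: 39324049684/12117361 + 2612699424*√5/12117361 ≈ 3727.4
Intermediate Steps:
p(A) = 9/(-8 + √(4 + A)) (p(A) = 9/(-8 + √(A + 4)) = 9/(-8 + √(4 + A)))
W = 18 (W = 15 + 3 = 18)
G = (-5 + 9/(-8 + √5))² (G = (-5 + 9/(-8 + √(4 + 1)))² = (-5 + 9/(-8 + √5))² ≈ 43.052)
(G + W)² = ((135094/3481 + 6606*√5/3481) + 18)² = (197752/3481 + 6606*√5/3481)²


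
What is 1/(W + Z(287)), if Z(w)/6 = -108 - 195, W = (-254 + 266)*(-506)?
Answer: -1/7890 ≈ -0.00012674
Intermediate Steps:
W = -6072 (W = 12*(-506) = -6072)
Z(w) = -1818 (Z(w) = 6*(-108 - 195) = 6*(-303) = -1818)
1/(W + Z(287)) = 1/(-6072 - 1818) = 1/(-7890) = -1/7890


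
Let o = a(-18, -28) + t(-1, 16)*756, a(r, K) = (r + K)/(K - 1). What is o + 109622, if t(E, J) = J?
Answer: 3529868/29 ≈ 1.2172e+5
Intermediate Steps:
a(r, K) = (K + r)/(-1 + K)
o = 350830/29 (o = (-28 - 18)/(-1 - 28) + 16*756 = -46/(-29) + 12096 = -1/29*(-46) + 12096 = 46/29 + 12096 = 350830/29 ≈ 12098.)
o + 109622 = 350830/29 + 109622 = 3529868/29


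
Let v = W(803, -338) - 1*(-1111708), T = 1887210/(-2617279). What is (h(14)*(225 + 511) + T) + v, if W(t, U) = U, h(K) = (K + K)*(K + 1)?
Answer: 3717816759500/2617279 ≈ 1.4205e+6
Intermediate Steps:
T = -1887210/2617279 (T = 1887210*(-1/2617279) = -1887210/2617279 ≈ -0.72106)
h(K) = 2*K*(1 + K) (h(K) = (2*K)*(1 + K) = 2*K*(1 + K))
v = 1111370 (v = -338 - 1*(-1111708) = -338 + 1111708 = 1111370)
(h(14)*(225 + 511) + T) + v = ((2*14*(1 + 14))*(225 + 511) - 1887210/2617279) + 1111370 = ((2*14*15)*736 - 1887210/2617279) + 1111370 = (420*736 - 1887210/2617279) + 1111370 = (309120 - 1887210/2617279) + 1111370 = 809051397270/2617279 + 1111370 = 3717816759500/2617279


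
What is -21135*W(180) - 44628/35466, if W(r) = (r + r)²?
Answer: -16190796463438/5911 ≈ -2.7391e+9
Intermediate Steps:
W(r) = 4*r² (W(r) = (2*r)² = 4*r²)
-21135*W(180) - 44628/35466 = -21135*4*180² - 44628/35466 = -21135*4*32400 - 44628*1/35466 = -21135/(1/129600) - 7438/5911 = -21135/1/129600 - 7438/5911 = -21135*129600 - 7438/5911 = -2739096000 - 7438/5911 = -16190796463438/5911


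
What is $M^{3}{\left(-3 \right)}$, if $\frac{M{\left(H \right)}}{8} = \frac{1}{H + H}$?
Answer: $- \frac{64}{27} \approx -2.3704$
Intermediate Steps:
$M{\left(H \right)} = \frac{4}{H}$ ($M{\left(H \right)} = \frac{8}{H + H} = \frac{8}{2 H} = 8 \frac{1}{2 H} = \frac{4}{H}$)
$M^{3}{\left(-3 \right)} = \left(\frac{4}{-3}\right)^{3} = \left(4 \left(- \frac{1}{3}\right)\right)^{3} = \left(- \frac{4}{3}\right)^{3} = - \frac{64}{27}$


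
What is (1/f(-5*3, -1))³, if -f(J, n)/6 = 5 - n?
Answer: -1/46656 ≈ -2.1433e-5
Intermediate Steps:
f(J, n) = -30 + 6*n (f(J, n) = -6*(5 - n) = -30 + 6*n)
(1/f(-5*3, -1))³ = (1/(-30 + 6*(-1)))³ = (1/(-30 - 6))³ = (1/(-36))³ = (-1/36)³ = -1/46656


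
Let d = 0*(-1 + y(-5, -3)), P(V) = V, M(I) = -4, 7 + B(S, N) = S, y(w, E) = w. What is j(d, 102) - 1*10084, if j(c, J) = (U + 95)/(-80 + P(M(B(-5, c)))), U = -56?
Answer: -282365/28 ≈ -10084.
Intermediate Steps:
B(S, N) = -7 + S
d = 0 (d = 0*(-1 - 5) = 0*(-6) = 0)
j(c, J) = -13/28 (j(c, J) = (-56 + 95)/(-80 - 4) = 39/(-84) = 39*(-1/84) = -13/28)
j(d, 102) - 1*10084 = -13/28 - 1*10084 = -13/28 - 10084 = -282365/28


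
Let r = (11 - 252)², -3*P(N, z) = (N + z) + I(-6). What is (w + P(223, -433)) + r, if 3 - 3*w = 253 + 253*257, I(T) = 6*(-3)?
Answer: 36400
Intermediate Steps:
I(T) = -18
P(N, z) = 6 - N/3 - z/3 (P(N, z) = -((N + z) - 18)/3 = -(-18 + N + z)/3 = 6 - N/3 - z/3)
r = 58081 (r = (-241)² = 58081)
w = -21757 (w = 1 - (253 + 253*257)/3 = 1 - (253 + 65021)/3 = 1 - ⅓*65274 = 1 - 21758 = -21757)
(w + P(223, -433)) + r = (-21757 + (6 - ⅓*223 - ⅓*(-433))) + 58081 = (-21757 + (6 - 223/3 + 433/3)) + 58081 = (-21757 + 76) + 58081 = -21681 + 58081 = 36400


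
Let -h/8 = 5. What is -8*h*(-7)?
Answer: -2240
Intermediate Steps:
h = -40 (h = -8*5 = -40)
-8*h*(-7) = -8*(-40)*(-7) = 320*(-7) = -2240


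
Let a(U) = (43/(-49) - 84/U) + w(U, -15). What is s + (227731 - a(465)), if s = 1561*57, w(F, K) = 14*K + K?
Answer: 2407114172/7595 ≈ 3.1693e+5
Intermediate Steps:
w(F, K) = 15*K
a(U) = -11068/49 - 84/U (a(U) = (43/(-49) - 84/U) + 15*(-15) = (43*(-1/49) - 84/U) - 225 = (-43/49 - 84/U) - 225 = -11068/49 - 84/U)
s = 88977
s + (227731 - a(465)) = 88977 + (227731 - (-11068/49 - 84/465)) = 88977 + (227731 - (-11068/49 - 84*1/465)) = 88977 + (227731 - (-11068/49 - 28/155)) = 88977 + (227731 - 1*(-1716912/7595)) = 88977 + (227731 + 1716912/7595) = 88977 + 1731333857/7595 = 2407114172/7595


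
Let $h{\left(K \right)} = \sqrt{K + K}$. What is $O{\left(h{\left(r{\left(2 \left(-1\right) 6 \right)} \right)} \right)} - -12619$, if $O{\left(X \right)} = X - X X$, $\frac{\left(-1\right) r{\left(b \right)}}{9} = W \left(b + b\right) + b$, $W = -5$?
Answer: $14563 + 18 i \sqrt{6} \approx 14563.0 + 44.091 i$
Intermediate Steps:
$r{\left(b \right)} = 81 b$ ($r{\left(b \right)} = - 9 \left(- 5 \left(b + b\right) + b\right) = - 9 \left(- 5 \cdot 2 b + b\right) = - 9 \left(- 10 b + b\right) = - 9 \left(- 9 b\right) = 81 b$)
$h{\left(K \right)} = \sqrt{2} \sqrt{K}$ ($h{\left(K \right)} = \sqrt{2 K} = \sqrt{2} \sqrt{K}$)
$O{\left(X \right)} = X - X^{2}$
$O{\left(h{\left(r{\left(2 \left(-1\right) 6 \right)} \right)} \right)} - -12619 = \sqrt{2} \sqrt{81 \cdot 2 \left(-1\right) 6} \left(1 - \sqrt{2} \sqrt{81 \cdot 2 \left(-1\right) 6}\right) - -12619 = \sqrt{2} \sqrt{81 \left(\left(-2\right) 6\right)} \left(1 - \sqrt{2} \sqrt{81 \left(\left(-2\right) 6\right)}\right) + 12619 = \sqrt{2} \sqrt{81 \left(-12\right)} \left(1 - \sqrt{2} \sqrt{81 \left(-12\right)}\right) + 12619 = \sqrt{2} \sqrt{-972} \left(1 - \sqrt{2} \sqrt{-972}\right) + 12619 = \sqrt{2} \cdot 18 i \sqrt{3} \left(1 - \sqrt{2} \cdot 18 i \sqrt{3}\right) + 12619 = 18 i \sqrt{6} \left(1 - 18 i \sqrt{6}\right) + 12619 = 12619 + 18 i \sqrt{6} \left(1 - 18 i \sqrt{6}\right)$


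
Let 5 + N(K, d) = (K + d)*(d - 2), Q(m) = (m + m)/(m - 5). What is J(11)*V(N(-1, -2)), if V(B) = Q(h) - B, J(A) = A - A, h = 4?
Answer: 0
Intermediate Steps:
Q(m) = 2*m/(-5 + m) (Q(m) = (2*m)/(-5 + m) = 2*m/(-5 + m))
N(K, d) = -5 + (-2 + d)*(K + d) (N(K, d) = -5 + (K + d)*(d - 2) = -5 + (K + d)*(-2 + d) = -5 + (-2 + d)*(K + d))
J(A) = 0
V(B) = -8 - B (V(B) = 2*4/(-5 + 4) - B = 2*4/(-1) - B = 2*4*(-1) - B = -8 - B)
J(11)*V(N(-1, -2)) = 0*(-8 - (-5 + (-2)² - 2*(-1) - 2*(-2) - 1*(-2))) = 0*(-8 - (-5 + 4 + 2 + 4 + 2)) = 0*(-8 - 1*7) = 0*(-8 - 7) = 0*(-15) = 0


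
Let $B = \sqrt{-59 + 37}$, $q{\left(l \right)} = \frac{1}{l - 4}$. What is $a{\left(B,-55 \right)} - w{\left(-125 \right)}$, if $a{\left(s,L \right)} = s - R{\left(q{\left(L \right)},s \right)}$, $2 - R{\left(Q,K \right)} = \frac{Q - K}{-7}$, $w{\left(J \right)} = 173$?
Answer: $- \frac{72274}{413} + \frac{8 i \sqrt{22}}{7} \approx -175.0 + 5.3605 i$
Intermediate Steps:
$q{\left(l \right)} = \frac{1}{-4 + l}$
$B = i \sqrt{22}$ ($B = \sqrt{-22} = i \sqrt{22} \approx 4.6904 i$)
$R{\left(Q,K \right)} = 2 - \frac{K}{7} + \frac{Q}{7}$ ($R{\left(Q,K \right)} = 2 - \frac{Q - K}{-7} = 2 - \left(Q - K\right) \left(- \frac{1}{7}\right) = 2 - \left(- \frac{Q}{7} + \frac{K}{7}\right) = 2 - \frac{K}{7} + \frac{Q}{7}$)
$a{\left(s,L \right)} = -2 - \frac{1}{7 \left(-4 + L\right)} + \frac{8 s}{7}$ ($a{\left(s,L \right)} = s - \left(2 - \frac{s}{7} + \frac{1}{7 \left(-4 + L\right)}\right) = -2 - \frac{1}{7 \left(-4 + L\right)} + \frac{8 s}{7}$)
$a{\left(B,-55 \right)} - w{\left(-125 \right)} = \frac{-1 + 2 \left(-7 + 4 i \sqrt{22}\right) \left(-4 - 55\right)}{7 \left(-4 - 55\right)} - 173 = \frac{-1 + 2 \left(-7 + 4 i \sqrt{22}\right) \left(-59\right)}{7 \left(-59\right)} - 173 = \frac{1}{7} \left(- \frac{1}{59}\right) \left(-1 + \left(826 - 472 i \sqrt{22}\right)\right) - 173 = \frac{1}{7} \left(- \frac{1}{59}\right) \left(825 - 472 i \sqrt{22}\right) - 173 = \left(- \frac{825}{413} + \frac{8 i \sqrt{22}}{7}\right) - 173 = - \frac{72274}{413} + \frac{8 i \sqrt{22}}{7}$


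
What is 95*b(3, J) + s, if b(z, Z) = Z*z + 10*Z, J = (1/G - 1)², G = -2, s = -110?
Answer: 10675/4 ≈ 2668.8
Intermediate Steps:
J = 9/4 (J = (1/(-2) - 1)² = (-½ - 1)² = (-3/2)² = 9/4 ≈ 2.2500)
b(z, Z) = 10*Z + Z*z
95*b(3, J) + s = 95*(9*(10 + 3)/4) - 110 = 95*((9/4)*13) - 110 = 95*(117/4) - 110 = 11115/4 - 110 = 10675/4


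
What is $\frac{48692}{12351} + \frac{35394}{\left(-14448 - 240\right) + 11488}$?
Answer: $- \frac{140668447}{19761600} \approx -7.1183$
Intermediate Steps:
$\frac{48692}{12351} + \frac{35394}{\left(-14448 - 240\right) + 11488} = 48692 \cdot \frac{1}{12351} + \frac{35394}{-14688 + 11488} = \frac{48692}{12351} + \frac{35394}{-3200} = \frac{48692}{12351} + 35394 \left(- \frac{1}{3200}\right) = \frac{48692}{12351} - \frac{17697}{1600} = - \frac{140668447}{19761600}$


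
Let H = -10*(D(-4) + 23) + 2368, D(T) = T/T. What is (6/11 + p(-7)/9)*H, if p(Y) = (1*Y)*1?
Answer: -48944/99 ≈ -494.38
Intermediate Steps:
D(T) = 1
p(Y) = Y (p(Y) = Y*1 = Y)
H = 2128 (H = -10*(1 + 23) + 2368 = -10*24 + 2368 = -240 + 2368 = 2128)
(6/11 + p(-7)/9)*H = (6/11 - 7/9)*2128 = -23/99*2128 = -48944/99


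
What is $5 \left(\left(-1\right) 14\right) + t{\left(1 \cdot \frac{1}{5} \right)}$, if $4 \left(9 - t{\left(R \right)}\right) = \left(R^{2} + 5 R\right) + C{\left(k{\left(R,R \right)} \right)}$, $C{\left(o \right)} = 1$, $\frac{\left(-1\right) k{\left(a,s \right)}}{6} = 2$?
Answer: $- \frac{6151}{100} \approx -61.51$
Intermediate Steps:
$k{\left(a,s \right)} = -12$ ($k{\left(a,s \right)} = \left(-6\right) 2 = -12$)
$t{\left(R \right)} = \frac{35}{4} - \frac{5 R}{4} - \frac{R^{2}}{4}$ ($t{\left(R \right)} = 9 - \frac{\left(R^{2} + 5 R\right) + 1}{4} = 9 - \frac{1 + R^{2} + 5 R}{4} = 9 - \left(\frac{1}{4} + \frac{R^{2}}{4} + \frac{5 R}{4}\right) = \frac{35}{4} - \frac{5 R}{4} - \frac{R^{2}}{4}$)
$5 \left(\left(-1\right) 14\right) + t{\left(1 \cdot \frac{1}{5} \right)} = 5 \left(\left(-1\right) 14\right) - \left(- \frac{35}{4} + \frac{1}{100} + \frac{5}{4} \cdot 1 \cdot \frac{1}{5}\right) = 5 \left(-14\right) - \left(- \frac{35}{4} + \frac{1}{100} + \frac{5}{4} \cdot 1 \cdot \frac{1}{5}\right) = -70 - \left(- \frac{17}{2} + \frac{1}{100}\right) = -70 - - \frac{849}{100} = -70 + \frac{849}{100} = - \frac{6151}{100}$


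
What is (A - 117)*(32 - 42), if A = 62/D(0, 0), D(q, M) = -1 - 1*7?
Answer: 2495/2 ≈ 1247.5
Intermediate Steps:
D(q, M) = -8 (D(q, M) = -1 - 7 = -8)
A = -31/4 (A = 62/(-8) = 62*(-⅛) = -31/4 ≈ -7.7500)
(A - 117)*(32 - 42) = (-31/4 - 117)*(32 - 42) = -499/4*(-10) = 2495/2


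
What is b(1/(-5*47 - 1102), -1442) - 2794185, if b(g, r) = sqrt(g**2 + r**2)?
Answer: -2794185 + sqrt(3717006626117)/1337 ≈ -2.7927e+6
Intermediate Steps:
b(1/(-5*47 - 1102), -1442) - 2794185 = sqrt((1/(-5*47 - 1102))**2 + (-1442)**2) - 2794185 = sqrt((1/(-235 - 1102))**2 + 2079364) - 2794185 = sqrt((1/(-1337))**2 + 2079364) - 2794185 = sqrt((-1/1337)**2 + 2079364) - 2794185 = sqrt(1/1787569 + 2079364) - 2794185 = sqrt(3717006626117/1787569) - 2794185 = sqrt(3717006626117)/1337 - 2794185 = -2794185 + sqrt(3717006626117)/1337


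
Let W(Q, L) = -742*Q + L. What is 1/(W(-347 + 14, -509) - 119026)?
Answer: 1/127551 ≈ 7.8400e-6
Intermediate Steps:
W(Q, L) = L - 742*Q
1/(W(-347 + 14, -509) - 119026) = 1/((-509 - 742*(-347 + 14)) - 119026) = 1/((-509 - 742*(-333)) - 119026) = 1/((-509 + 247086) - 119026) = 1/(246577 - 119026) = 1/127551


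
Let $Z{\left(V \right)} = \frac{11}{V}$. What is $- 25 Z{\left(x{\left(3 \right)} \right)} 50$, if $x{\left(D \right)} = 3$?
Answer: $- \frac{13750}{3} \approx -4583.3$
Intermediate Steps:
$- 25 Z{\left(x{\left(3 \right)} \right)} 50 = - 25 \cdot \frac{11}{3} \cdot 50 = - 25 \cdot 11 \cdot \frac{1}{3} \cdot 50 = \left(-25\right) \frac{11}{3} \cdot 50 = \left(- \frac{275}{3}\right) 50 = - \frac{13750}{3}$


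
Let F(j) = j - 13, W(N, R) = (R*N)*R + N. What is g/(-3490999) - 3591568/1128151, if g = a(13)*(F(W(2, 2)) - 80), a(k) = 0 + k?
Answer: -12536943021503/3938374012849 ≈ -3.1833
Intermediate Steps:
a(k) = k
W(N, R) = N + N*R**2 (W(N, R) = (N*R)*R + N = N*R**2 + N = N + N*R**2)
F(j) = -13 + j
g = -1079 (g = 13*((-13 + 2*(1 + 2**2)) - 80) = 13*((-13 + 2*(1 + 4)) - 80) = 13*((-13 + 2*5) - 80) = 13*((-13 + 10) - 80) = 13*(-3 - 80) = 13*(-83) = -1079)
g/(-3490999) - 3591568/1128151 = -1079/(-3490999) - 3591568/1128151 = -1079*(-1/3490999) - 3591568*1/1128151 = 1079/3490999 - 3591568/1128151 = -12536943021503/3938374012849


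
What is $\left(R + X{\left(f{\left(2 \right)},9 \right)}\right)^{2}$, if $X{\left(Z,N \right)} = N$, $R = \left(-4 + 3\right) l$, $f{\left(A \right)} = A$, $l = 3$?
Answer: $36$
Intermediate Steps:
$R = -3$ ($R = \left(-4 + 3\right) 3 = \left(-1\right) 3 = -3$)
$\left(R + X{\left(f{\left(2 \right)},9 \right)}\right)^{2} = \left(-3 + 9\right)^{2} = 6^{2} = 36$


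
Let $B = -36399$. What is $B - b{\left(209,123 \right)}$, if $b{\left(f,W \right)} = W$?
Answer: $-36522$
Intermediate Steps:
$B - b{\left(209,123 \right)} = -36399 - 123 = -36522$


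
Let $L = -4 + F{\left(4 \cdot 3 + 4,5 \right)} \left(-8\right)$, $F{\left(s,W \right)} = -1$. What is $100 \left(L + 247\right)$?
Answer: $25100$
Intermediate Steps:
$L = 4$ ($L = -4 - -8 = -4 + 8 = 4$)
$100 \left(L + 247\right) = 100 \left(4 + 247\right) = 100 \cdot 251 = 25100$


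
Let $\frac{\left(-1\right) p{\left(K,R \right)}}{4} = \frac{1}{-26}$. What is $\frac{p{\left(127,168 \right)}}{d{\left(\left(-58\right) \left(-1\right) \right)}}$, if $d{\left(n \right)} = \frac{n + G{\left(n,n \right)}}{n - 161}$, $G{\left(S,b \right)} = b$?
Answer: $- \frac{103}{754} \approx -0.1366$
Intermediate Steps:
$d{\left(n \right)} = \frac{2 n}{-161 + n}$ ($d{\left(n \right)} = \frac{n + n}{n - 161} = \frac{2 n}{-161 + n}$)
$p{\left(K,R \right)} = \frac{2}{13}$ ($p{\left(K,R \right)} = - \frac{4}{-26} = \left(-4\right) \left(- \frac{1}{26}\right) = \frac{2}{13}$)
$\frac{p{\left(127,168 \right)}}{d{\left(\left(-58\right) \left(-1\right) \right)}} = \frac{2}{13 \frac{2 \left(\left(-58\right) \left(-1\right)\right)}{-161 - -58}} = \frac{2}{13 \cdot 2 \cdot 58 \frac{1}{-161 + 58}} = \frac{2}{13 \cdot 2 \cdot 58 \frac{1}{-103}} = \frac{2}{13 \cdot 2 \cdot 58 \left(- \frac{1}{103}\right)} = \frac{2}{13 \left(- \frac{116}{103}\right)} = \frac{2}{13} \left(- \frac{103}{116}\right) = - \frac{103}{754}$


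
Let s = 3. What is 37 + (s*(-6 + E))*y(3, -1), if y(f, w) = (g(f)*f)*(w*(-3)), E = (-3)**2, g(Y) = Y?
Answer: 280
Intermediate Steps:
E = 9
y(f, w) = -3*w*f**2 (y(f, w) = (f*f)*(w*(-3)) = f**2*(-3*w) = -3*w*f**2)
37 + (s*(-6 + E))*y(3, -1) = 37 + (3*(-6 + 9))*(-3*(-1)*3**2) = 37 + (3*3)*(-3*(-1)*9) = 37 + 9*27 = 37 + 243 = 280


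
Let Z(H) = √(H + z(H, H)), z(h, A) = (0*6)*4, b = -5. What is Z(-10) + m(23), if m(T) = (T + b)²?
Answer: 324 + I*√10 ≈ 324.0 + 3.1623*I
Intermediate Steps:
z(h, A) = 0 (z(h, A) = 0*4 = 0)
Z(H) = √H (Z(H) = √(H + 0) = √H)
m(T) = (-5 + T)² (m(T) = (T - 5)² = (-5 + T)²)
Z(-10) + m(23) = √(-10) + (-5 + 23)² = I*√10 + 18² = I*√10 + 324 = 324 + I*√10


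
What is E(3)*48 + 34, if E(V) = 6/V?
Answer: 130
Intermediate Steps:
E(3)*48 + 34 = (6/3)*48 + 34 = (6*(⅓))*48 + 34 = 2*48 + 34 = 96 + 34 = 130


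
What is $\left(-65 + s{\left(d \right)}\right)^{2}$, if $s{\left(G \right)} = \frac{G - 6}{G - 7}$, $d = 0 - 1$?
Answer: $\frac{263169}{64} \approx 4112.0$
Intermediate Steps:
$d = -1$
$s{\left(G \right)} = \frac{-6 + G}{-7 + G}$
$\left(-65 + s{\left(d \right)}\right)^{2} = \left(-65 + \frac{-6 - 1}{-7 - 1}\right)^{2} = \left(-65 + \frac{1}{-8} \left(-7\right)\right)^{2} = \left(-65 - - \frac{7}{8}\right)^{2} = \left(-65 + \frac{7}{8}\right)^{2} = \left(- \frac{513}{8}\right)^{2} = \frac{263169}{64}$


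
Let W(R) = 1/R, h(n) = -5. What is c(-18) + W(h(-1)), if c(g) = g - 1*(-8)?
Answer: -51/5 ≈ -10.200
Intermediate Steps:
c(g) = 8 + g (c(g) = g + 8 = 8 + g)
W(R) = 1/R
c(-18) + W(h(-1)) = (8 - 18) + 1/(-5) = -10 - ⅕ = -51/5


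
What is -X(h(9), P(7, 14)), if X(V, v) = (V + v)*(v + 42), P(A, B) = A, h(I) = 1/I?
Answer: -3136/9 ≈ -348.44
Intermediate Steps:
h(I) = 1/I
X(V, v) = (42 + v)*(V + v) (X(V, v) = (V + v)*(42 + v) = (42 + v)*(V + v))
-X(h(9), P(7, 14)) = -(7² + 42/9 + 42*7 + 7/9) = -(49 + 42*(⅑) + 294 + (⅑)*7) = -(49 + 14/3 + 294 + 7/9) = -1*3136/9 = -3136/9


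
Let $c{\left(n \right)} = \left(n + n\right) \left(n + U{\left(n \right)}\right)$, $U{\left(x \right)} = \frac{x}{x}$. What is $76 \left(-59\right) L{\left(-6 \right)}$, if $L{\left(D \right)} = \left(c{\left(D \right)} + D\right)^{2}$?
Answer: $-13075344$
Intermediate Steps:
$U{\left(x \right)} = 1$
$c{\left(n \right)} = 2 n \left(1 + n\right)$ ($c{\left(n \right)} = \left(n + n\right) \left(n + 1\right) = 2 n \left(1 + n\right)$)
$L{\left(D \right)} = \left(D + 2 D \left(1 + D\right)\right)^{2}$ ($L{\left(D \right)} = \left(2 D \left(1 + D\right) + D\right)^{2} = \left(D + 2 D \left(1 + D\right)\right)^{2}$)
$76 \left(-59\right) L{\left(-6 \right)} = 76 \left(-59\right) \left(-6\right)^{2} \left(3 + 2 \left(-6\right)\right)^{2} = - 4484 \cdot 36 \left(3 - 12\right)^{2} = - 4484 \cdot 36 \left(-9\right)^{2} = - 4484 \cdot 36 \cdot 81 = \left(-4484\right) 2916 = -13075344$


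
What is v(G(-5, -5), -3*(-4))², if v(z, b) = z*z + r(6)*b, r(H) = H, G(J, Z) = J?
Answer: 9409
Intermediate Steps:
v(z, b) = z² + 6*b (v(z, b) = z*z + 6*b = z² + 6*b)
v(G(-5, -5), -3*(-4))² = ((-5)² + 6*(-3*(-4)))² = (25 + 6*12)² = (25 + 72)² = 97² = 9409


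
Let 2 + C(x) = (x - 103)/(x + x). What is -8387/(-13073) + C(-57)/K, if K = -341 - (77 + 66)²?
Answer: 4969645546/7745948595 ≈ 0.64158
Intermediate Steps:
C(x) = -2 + (-103 + x)/(2*x) (C(x) = -2 + (x - 103)/(x + x) = -2 + (-103 + x)/((2*x)) = -2 + (-103 + x)*(1/(2*x)) = -2 + (-103 + x)/(2*x))
K = -20790 (K = -341 - 1*143² = -341 - 1*20449 = -341 - 20449 = -20790)
-8387/(-13073) + C(-57)/K = -8387/(-13073) + ((½)*(-103 - 3*(-57))/(-57))/(-20790) = -8387*(-1/13073) + ((½)*(-1/57)*(-103 + 171))*(-1/20790) = 8387/13073 + ((½)*(-1/57)*68)*(-1/20790) = 8387/13073 - 34/57*(-1/20790) = 8387/13073 + 17/592515 = 4969645546/7745948595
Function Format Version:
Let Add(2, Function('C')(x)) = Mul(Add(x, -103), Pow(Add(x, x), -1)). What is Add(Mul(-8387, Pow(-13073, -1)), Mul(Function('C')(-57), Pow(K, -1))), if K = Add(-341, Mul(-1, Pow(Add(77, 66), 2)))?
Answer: Rational(4969645546, 7745948595) ≈ 0.64158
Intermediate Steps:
Function('C')(x) = Add(-2, Mul(Rational(1, 2), Pow(x, -1), Add(-103, x))) (Function('C')(x) = Add(-2, Mul(Add(x, -103), Pow(Add(x, x), -1))) = Add(-2, Mul(Add(-103, x), Pow(Mul(2, x), -1))) = Add(-2, Mul(Add(-103, x), Mul(Rational(1, 2), Pow(x, -1)))) = Add(-2, Mul(Rational(1, 2), Pow(x, -1), Add(-103, x))))
K = -20790 (K = Add(-341, Mul(-1, Pow(143, 2))) = Add(-341, Mul(-1, 20449)) = Add(-341, -20449) = -20790)
Add(Mul(-8387, Pow(-13073, -1)), Mul(Function('C')(-57), Pow(K, -1))) = Add(Mul(-8387, Pow(-13073, -1)), Mul(Mul(Rational(1, 2), Pow(-57, -1), Add(-103, Mul(-3, -57))), Pow(-20790, -1))) = Add(Mul(-8387, Rational(-1, 13073)), Mul(Mul(Rational(1, 2), Rational(-1, 57), Add(-103, 171)), Rational(-1, 20790))) = Add(Rational(8387, 13073), Mul(Mul(Rational(1, 2), Rational(-1, 57), 68), Rational(-1, 20790))) = Add(Rational(8387, 13073), Mul(Rational(-34, 57), Rational(-1, 20790))) = Add(Rational(8387, 13073), Rational(17, 592515)) = Rational(4969645546, 7745948595)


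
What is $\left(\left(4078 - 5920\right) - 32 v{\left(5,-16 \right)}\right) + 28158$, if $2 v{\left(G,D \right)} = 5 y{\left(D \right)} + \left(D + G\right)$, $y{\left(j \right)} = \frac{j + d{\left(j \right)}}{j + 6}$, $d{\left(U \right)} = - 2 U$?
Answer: $26620$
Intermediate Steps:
$y{\left(j \right)} = - \frac{j}{6 + j}$ ($y{\left(j \right)} = \frac{j - 2 j}{j + 6} = \frac{\left(-1\right) j}{6 + j} = - \frac{j}{6 + j}$)
$v{\left(G,D \right)} = \frac{D}{2} + \frac{G}{2} - \frac{5 D}{2 \left(6 + D\right)}$ ($v{\left(G,D \right)} = \frac{5 \left(- \frac{D}{6 + D}\right) + \left(D + G\right)}{2} = \frac{- \frac{5 D}{6 + D} + \left(D + G\right)}{2} = \frac{D + G - \frac{5 D}{6 + D}}{2} = \frac{D}{2} + \frac{G}{2} - \frac{5 D}{2 \left(6 + D\right)}$)
$\left(\left(4078 - 5920\right) - 32 v{\left(5,-16 \right)}\right) + 28158 = \left(\left(4078 - 5920\right) - 32 \frac{\left(-5\right) \left(-16\right) + \left(6 - 16\right) \left(-16 + 5\right)}{2 \left(6 - 16\right)}\right) + 28158 = \left(-1842 - 32 \frac{80 - -110}{2 \left(-10\right)}\right) + 28158 = \left(-1842 - 32 \cdot \frac{1}{2} \left(- \frac{1}{10}\right) \left(80 + 110\right)\right) + 28158 = \left(-1842 - 32 \cdot \frac{1}{2} \left(- \frac{1}{10}\right) 190\right) + 28158 = \left(-1842 - -304\right) + 28158 = \left(-1842 + 304\right) + 28158 = -1538 + 28158 = 26620$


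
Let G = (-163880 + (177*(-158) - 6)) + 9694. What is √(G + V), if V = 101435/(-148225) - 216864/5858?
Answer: I*√231685223463568185/1127665 ≈ 426.84*I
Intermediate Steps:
V = -3273887263/86830205 (V = 101435*(-1/148225) - 216864*1/5858 = -20287/29645 - 108432/2929 = -3273887263/86830205 ≈ -37.704)
G = -182158 (G = (-163880 + (-27966 - 6)) + 9694 = (-163880 - 27972) + 9694 = -191852 + 9694 = -182158)
√(G + V) = √(-182158 - 3273887263/86830205) = √(-15820090369653/86830205) = I*√231685223463568185/1127665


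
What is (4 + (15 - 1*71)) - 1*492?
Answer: -544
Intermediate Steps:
(4 + (15 - 1*71)) - 1*492 = (4 + (15 - 71)) - 492 = (4 - 56) - 492 = -52 - 492 = -544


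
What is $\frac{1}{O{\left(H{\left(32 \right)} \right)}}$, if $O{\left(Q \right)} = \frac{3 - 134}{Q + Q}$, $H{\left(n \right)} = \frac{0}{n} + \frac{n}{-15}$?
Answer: $\frac{64}{1965} \approx 0.03257$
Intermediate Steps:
$H{\left(n \right)} = - \frac{n}{15}$ ($H{\left(n \right)} = 0 + n \left(- \frac{1}{15}\right) = 0 - \frac{n}{15} = - \frac{n}{15}$)
$O{\left(Q \right)} = - \frac{131}{2 Q}$
$\frac{1}{O{\left(H{\left(32 \right)} \right)}} = \frac{1}{\left(- \frac{131}{2}\right) \frac{1}{\left(- \frac{1}{15}\right) 32}} = \frac{1}{\left(- \frac{131}{2}\right) \frac{1}{- \frac{32}{15}}} = \frac{1}{\left(- \frac{131}{2}\right) \left(- \frac{15}{32}\right)} = \frac{1}{\frac{1965}{64}} = \frac{64}{1965}$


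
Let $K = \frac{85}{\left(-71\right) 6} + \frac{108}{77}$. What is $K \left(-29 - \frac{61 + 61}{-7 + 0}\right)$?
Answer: $- \frac{1065501}{76538} \approx -13.921$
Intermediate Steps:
$K = \frac{39463}{32802}$ ($K = \frac{85}{-426} + 108 \cdot \frac{1}{77} = 85 \left(- \frac{1}{426}\right) + \frac{108}{77} = - \frac{85}{426} + \frac{108}{77} = \frac{39463}{32802} \approx 1.2031$)
$K \left(-29 - \frac{61 + 61}{-7 + 0}\right) = \frac{39463 \left(-29 - \frac{61 + 61}{-7 + 0}\right)}{32802} = \frac{39463 \left(-29 - \frac{122}{-7}\right)}{32802} = \frac{39463 \left(-29 - 122 \left(- \frac{1}{7}\right)\right)}{32802} = \frac{39463 \left(-29 - - \frac{122}{7}\right)}{32802} = \frac{39463 \left(-29 + \frac{122}{7}\right)}{32802} = \frac{39463}{32802} \left(- \frac{81}{7}\right) = - \frac{1065501}{76538}$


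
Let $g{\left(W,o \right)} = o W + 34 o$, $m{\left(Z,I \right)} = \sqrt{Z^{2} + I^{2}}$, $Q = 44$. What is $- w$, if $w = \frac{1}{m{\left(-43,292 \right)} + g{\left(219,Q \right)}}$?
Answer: $- \frac{11132}{123834311} + \frac{\sqrt{87113}}{123834311} \approx -8.7511 \cdot 10^{-5}$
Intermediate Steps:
$m{\left(Z,I \right)} = \sqrt{I^{2} + Z^{2}}$
$g{\left(W,o \right)} = 34 o + W o$ ($g{\left(W,o \right)} = W o + 34 o = 34 o + W o$)
$w = \frac{1}{11132 + \sqrt{87113}}$ ($w = \frac{1}{\sqrt{292^{2} + \left(-43\right)^{2}} + 44 \left(34 + 219\right)} = \frac{1}{\sqrt{85264 + 1849} + 44 \cdot 253} = \frac{1}{\sqrt{87113} + 11132} = \frac{1}{11132 + \sqrt{87113}} \approx 8.7511 \cdot 10^{-5}$)
$- w = - (\frac{11132}{123834311} - \frac{\sqrt{87113}}{123834311}) = - \frac{11132}{123834311} + \frac{\sqrt{87113}}{123834311}$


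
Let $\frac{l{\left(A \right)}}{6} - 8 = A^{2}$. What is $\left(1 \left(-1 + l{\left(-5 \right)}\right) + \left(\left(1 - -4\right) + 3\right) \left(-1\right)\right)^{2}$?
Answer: $35721$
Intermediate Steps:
$l{\left(A \right)} = 48 + 6 A^{2}$
$\left(1 \left(-1 + l{\left(-5 \right)}\right) + \left(\left(1 - -4\right) + 3\right) \left(-1\right)\right)^{2} = \left(1 \left(-1 + \left(48 + 6 \left(-5\right)^{2}\right)\right) + \left(\left(1 - -4\right) + 3\right) \left(-1\right)\right)^{2} = \left(1 \left(-1 + \left(48 + 6 \cdot 25\right)\right) + \left(\left(1 + 4\right) + 3\right) \left(-1\right)\right)^{2} = \left(1 \left(-1 + \left(48 + 150\right)\right) + \left(5 + 3\right) \left(-1\right)\right)^{2} = \left(1 \left(-1 + 198\right) + 8 \left(-1\right)\right)^{2} = \left(1 \cdot 197 - 8\right)^{2} = \left(197 - 8\right)^{2} = 189^{2} = 35721$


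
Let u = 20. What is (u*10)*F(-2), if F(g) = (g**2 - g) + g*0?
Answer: 1200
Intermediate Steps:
F(g) = g**2 - g (F(g) = (g**2 - g) + 0 = g**2 - g)
(u*10)*F(-2) = (20*10)*(-2*(-1 - 2)) = 200*(-2*(-3)) = 200*6 = 1200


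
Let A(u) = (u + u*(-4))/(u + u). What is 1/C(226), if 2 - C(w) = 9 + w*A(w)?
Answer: 1/332 ≈ 0.0030120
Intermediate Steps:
A(u) = -3/2 (A(u) = (u - 4*u)/((2*u)) = (-3*u)*(1/(2*u)) = -3/2)
C(w) = -7 + 3*w/2 (C(w) = 2 - (9 + w*(-3/2)) = 2 - (9 - 3*w/2) = 2 + (-9 + 3*w/2) = -7 + 3*w/2)
1/C(226) = 1/(-7 + (3/2)*226) = 1/(-7 + 339) = 1/332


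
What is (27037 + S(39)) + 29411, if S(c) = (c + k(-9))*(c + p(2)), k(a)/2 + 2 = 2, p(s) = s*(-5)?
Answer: 57579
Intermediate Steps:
p(s) = -5*s
k(a) = 0 (k(a) = -4 + 2*2 = -4 + 4 = 0)
S(c) = c*(-10 + c) (S(c) = (c + 0)*(c - 5*2) = c*(c - 10) = c*(-10 + c))
(27037 + S(39)) + 29411 = (27037 + 39*(-10 + 39)) + 29411 = (27037 + 39*29) + 29411 = (27037 + 1131) + 29411 = 28168 + 29411 = 57579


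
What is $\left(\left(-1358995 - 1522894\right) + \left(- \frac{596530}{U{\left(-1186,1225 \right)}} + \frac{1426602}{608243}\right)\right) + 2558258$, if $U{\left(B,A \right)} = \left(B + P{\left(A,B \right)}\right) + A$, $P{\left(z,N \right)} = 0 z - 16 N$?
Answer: $- \frac{748673583808351}{2313148129} \approx -3.2366 \cdot 10^{5}$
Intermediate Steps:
$P{\left(z,N \right)} = - 16 N$ ($P{\left(z,N \right)} = 0 - 16 N = - 16 N$)
$U{\left(B,A \right)} = A - 15 B$ ($U{\left(B,A \right)} = \left(B - 16 B\right) + A = - 15 B + A = A - 15 B$)
$\left(\left(-1358995 - 1522894\right) + \left(- \frac{596530}{U{\left(-1186,1225 \right)}} + \frac{1426602}{608243}\right)\right) + 2558258 = \left(\left(-1358995 - 1522894\right) + \left(- \frac{596530}{1225 - -17790} + \frac{1426602}{608243}\right)\right) + 2558258 = \left(\left(-1358995 - 1522894\right) + \left(- \frac{596530}{1225 + 17790} + 1426602 \cdot \frac{1}{608243}\right)\right) + 2558258 = \left(-2881889 + \left(- \frac{596530}{19015} + \frac{1426602}{608243}\right)\right) + 2558258 = \left(-2881889 + \left(\left(-596530\right) \frac{1}{19015} + \frac{1426602}{608243}\right)\right) + 2558258 = \left(-2881889 + \left(- \frac{119306}{3803} + \frac{1426602}{608243}\right)\right) + 2558258 = \left(-2881889 - \frac{67141671952}{2313148129}\right) + 2558258 = - \frac{6666303290007633}{2313148129} + 2558258 = - \frac{748673583808351}{2313148129}$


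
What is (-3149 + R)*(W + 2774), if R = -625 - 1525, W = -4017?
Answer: 6586657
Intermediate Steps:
R = -2150
(-3149 + R)*(W + 2774) = (-3149 - 2150)*(-4017 + 2774) = -5299*(-1243) = 6586657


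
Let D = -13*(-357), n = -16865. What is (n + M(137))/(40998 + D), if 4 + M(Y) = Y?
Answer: -16732/45639 ≈ -0.36662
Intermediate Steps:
M(Y) = -4 + Y
D = 4641
(n + M(137))/(40998 + D) = (-16865 + (-4 + 137))/(40998 + 4641) = (-16865 + 133)/45639 = -16732*1/45639 = -16732/45639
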